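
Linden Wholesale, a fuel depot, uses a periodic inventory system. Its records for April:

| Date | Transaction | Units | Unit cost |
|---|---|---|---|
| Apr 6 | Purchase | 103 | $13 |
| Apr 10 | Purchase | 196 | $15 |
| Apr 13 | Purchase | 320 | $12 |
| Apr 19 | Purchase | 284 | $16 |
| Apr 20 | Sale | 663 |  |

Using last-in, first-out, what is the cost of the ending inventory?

Ending inventory = $3,394

Apr 20, 663 sold [LIFO — newest first]: 284 @ $16 + 320 @ $12 + 59 @ $15 = $9,269
Ending inventory: 103 @ $13 + 137 @ $15 = $3,394
Check: goods available $12,663 = COGS $9,269 + ending $3,394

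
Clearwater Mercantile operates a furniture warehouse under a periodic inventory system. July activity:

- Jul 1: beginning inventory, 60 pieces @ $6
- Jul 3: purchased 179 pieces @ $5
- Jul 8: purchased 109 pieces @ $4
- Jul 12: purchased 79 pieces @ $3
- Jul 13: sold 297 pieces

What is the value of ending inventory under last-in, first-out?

Jul 13, 297 sold [LIFO — newest first]: 79 @ $3 + 109 @ $4 + 109 @ $5 = $1,218
Ending inventory: 60 @ $6 + 70 @ $5 = $710
Check: goods available $1,928 = COGS $1,218 + ending $710

Ending inventory = $710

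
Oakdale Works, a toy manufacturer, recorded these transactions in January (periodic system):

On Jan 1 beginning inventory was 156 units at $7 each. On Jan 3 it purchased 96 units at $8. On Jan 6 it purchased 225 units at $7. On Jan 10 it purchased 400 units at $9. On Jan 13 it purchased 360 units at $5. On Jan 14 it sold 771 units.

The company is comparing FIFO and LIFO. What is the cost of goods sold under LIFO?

COGS = $5,477

FIFO COGS: 156 @ $7 + 96 @ $8 + 225 @ $7 + 294 @ $9 = $6,081
LIFO COGS: 360 @ $5 + 400 @ $9 + 11 @ $7 = $5,477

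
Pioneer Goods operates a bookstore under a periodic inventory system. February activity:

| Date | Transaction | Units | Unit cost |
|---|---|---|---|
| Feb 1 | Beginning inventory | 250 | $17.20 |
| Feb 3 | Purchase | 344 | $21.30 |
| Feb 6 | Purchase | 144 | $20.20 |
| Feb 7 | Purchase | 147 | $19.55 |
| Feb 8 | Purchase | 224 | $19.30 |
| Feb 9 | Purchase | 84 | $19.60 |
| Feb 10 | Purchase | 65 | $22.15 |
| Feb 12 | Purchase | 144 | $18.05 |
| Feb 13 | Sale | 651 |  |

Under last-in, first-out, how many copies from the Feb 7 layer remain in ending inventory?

Feb 13, 651 sold [LIFO — newest first]: 144 @ $18.05 + 65 @ $22.15 + 84 @ $19.60 + 224 @ $19.30 + 134 @ $19.55 = $12,628.25
Ending inventory: 250 @ $17.20 + 344 @ $21.30 + 144 @ $20.20 + 13 @ $19.55 = $14,790.15
Check: goods available $27,418.40 = COGS $12,628.25 + ending $14,790.15

13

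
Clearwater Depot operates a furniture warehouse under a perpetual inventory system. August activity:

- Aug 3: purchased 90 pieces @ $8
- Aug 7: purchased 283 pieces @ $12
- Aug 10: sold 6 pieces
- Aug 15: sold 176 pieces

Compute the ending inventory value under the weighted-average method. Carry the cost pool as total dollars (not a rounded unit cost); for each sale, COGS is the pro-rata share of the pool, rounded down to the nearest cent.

After Aug 3: 90 on hand, pool $720.00 (≈ $8.0000 each)
After Aug 7: 373 on hand, pool $4,116.00 (≈ $11.0349 each)
Aug 10, sell 6: 6/373 × $4,116.00 → $66.20
Aug 15, sell 176: 176/367 × $4,049.80 → $1,942.13
Total COGS = $66.20 + $1,942.13 = $2,008.33
Ending inventory (cost pool remaining) = $2,107.67
Check: goods available $4,116.00 = COGS $2,008.33 + ending $2,107.67

Ending inventory = $2,107.67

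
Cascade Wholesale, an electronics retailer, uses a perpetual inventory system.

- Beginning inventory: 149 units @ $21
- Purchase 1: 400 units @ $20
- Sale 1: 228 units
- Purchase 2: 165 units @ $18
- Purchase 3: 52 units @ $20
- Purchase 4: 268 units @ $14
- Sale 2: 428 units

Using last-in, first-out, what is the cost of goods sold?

COGS = $11,296

Sale 1 (228) [LIFO — newest first]: 228 @ $20 = $4,560
Sale 2 (428) [LIFO — newest first]: 268 @ $14 + 52 @ $20 + 108 @ $18 = $6,736
Total COGS = $4,560 + $6,736 = $11,296
Ending inventory: 149 @ $21 + 172 @ $20 + 57 @ $18 = $7,595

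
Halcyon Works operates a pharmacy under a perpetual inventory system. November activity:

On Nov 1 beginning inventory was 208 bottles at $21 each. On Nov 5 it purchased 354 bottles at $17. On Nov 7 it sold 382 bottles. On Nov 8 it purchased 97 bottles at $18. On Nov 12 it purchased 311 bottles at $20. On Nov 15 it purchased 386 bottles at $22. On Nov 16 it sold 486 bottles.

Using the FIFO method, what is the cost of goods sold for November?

Nov 7, 382 sold [FIFO — oldest first]: 208 @ $21 + 174 @ $17 = $7,326
Nov 16, 486 sold [FIFO — oldest first]: 180 @ $17 + 97 @ $18 + 209 @ $20 = $8,986
Total COGS = $7,326 + $8,986 = $16,312
Ending inventory: 102 @ $20 + 386 @ $22 = $10,532
Check: goods available $26,844 = COGS $16,312 + ending $10,532

COGS = $16,312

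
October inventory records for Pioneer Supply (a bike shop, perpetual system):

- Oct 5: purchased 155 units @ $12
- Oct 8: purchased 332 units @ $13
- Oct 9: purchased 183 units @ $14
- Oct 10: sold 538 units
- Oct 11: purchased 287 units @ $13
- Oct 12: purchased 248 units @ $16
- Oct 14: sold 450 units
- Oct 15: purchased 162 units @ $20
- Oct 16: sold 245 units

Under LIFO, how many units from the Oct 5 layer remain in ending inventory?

Oct 10, 538 sold [LIFO — newest first]: 183 @ $14 + 332 @ $13 + 23 @ $12 = $7,154
Oct 14, 450 sold [LIFO — newest first]: 248 @ $16 + 202 @ $13 = $6,594
Oct 16, 245 sold [LIFO — newest first]: 162 @ $20 + 83 @ $13 = $4,319
Total COGS = $7,154 + $6,594 + $4,319 = $18,067
Ending inventory: 132 @ $12 + 2 @ $13 = $1,610

132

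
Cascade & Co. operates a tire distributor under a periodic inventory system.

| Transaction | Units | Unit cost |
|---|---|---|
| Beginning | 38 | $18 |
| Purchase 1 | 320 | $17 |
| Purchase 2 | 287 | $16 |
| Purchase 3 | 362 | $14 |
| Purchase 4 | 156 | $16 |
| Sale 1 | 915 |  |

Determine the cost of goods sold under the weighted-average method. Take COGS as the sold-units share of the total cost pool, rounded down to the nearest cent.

COGS = $14,381.94

Sale 1, sell 915: 915/1163 × $18,280.00 → $14,381.94
Ending inventory (cost pool remaining) = $3,898.06
Check: goods available $18,280.00 = COGS $14,381.94 + ending $3,898.06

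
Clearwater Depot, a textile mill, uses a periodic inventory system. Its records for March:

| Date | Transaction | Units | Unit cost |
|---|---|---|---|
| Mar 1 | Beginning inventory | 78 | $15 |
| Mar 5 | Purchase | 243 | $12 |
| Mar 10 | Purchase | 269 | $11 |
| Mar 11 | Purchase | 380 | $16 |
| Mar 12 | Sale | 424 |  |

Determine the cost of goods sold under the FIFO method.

Mar 12, 424 sold [FIFO — oldest first]: 78 @ $15 + 243 @ $12 + 103 @ $11 = $5,219
Ending inventory: 166 @ $11 + 380 @ $16 = $7,906
Check: goods available $13,125 = COGS $5,219 + ending $7,906

COGS = $5,219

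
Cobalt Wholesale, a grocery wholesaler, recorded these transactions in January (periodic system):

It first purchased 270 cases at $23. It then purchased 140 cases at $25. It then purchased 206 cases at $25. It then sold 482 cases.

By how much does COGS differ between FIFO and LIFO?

$268

FIFO COGS: 270 @ $23 + 140 @ $25 + 72 @ $25 = $11,510
LIFO COGS: 206 @ $25 + 140 @ $25 + 136 @ $23 = $11,778
Difference = |$11,510 − $11,778| = $268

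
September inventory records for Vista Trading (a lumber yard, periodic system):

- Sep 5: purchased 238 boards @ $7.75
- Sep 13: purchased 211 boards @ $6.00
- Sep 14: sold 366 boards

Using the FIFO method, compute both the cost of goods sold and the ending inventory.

COGS = $2,612.50; ending inventory = $498.00

Sep 14, 366 sold [FIFO — oldest first]: 238 @ $7.75 + 128 @ $6.00 = $2,612.50
Ending inventory: 83 @ $6.00 = $498.00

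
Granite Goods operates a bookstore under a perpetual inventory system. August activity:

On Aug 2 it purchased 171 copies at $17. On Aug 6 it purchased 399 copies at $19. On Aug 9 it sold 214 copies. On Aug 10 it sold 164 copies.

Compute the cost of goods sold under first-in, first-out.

Aug 9, 214 sold [FIFO — oldest first]: 171 @ $17 + 43 @ $19 = $3,724
Aug 10, 164 sold [FIFO — oldest first]: 164 @ $19 = $3,116
Total COGS = $3,724 + $3,116 = $6,840
Ending inventory: 192 @ $19 = $3,648

COGS = $6,840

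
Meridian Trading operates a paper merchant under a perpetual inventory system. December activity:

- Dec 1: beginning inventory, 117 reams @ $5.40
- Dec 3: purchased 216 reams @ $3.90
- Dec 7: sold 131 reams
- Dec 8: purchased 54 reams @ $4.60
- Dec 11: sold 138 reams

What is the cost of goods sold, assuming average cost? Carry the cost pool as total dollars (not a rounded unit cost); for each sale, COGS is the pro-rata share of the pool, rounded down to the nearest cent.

After Dec 1: 117 on hand, pool $631.80 (≈ $5.4000 each)
After Dec 3: 333 on hand, pool $1,474.20 (≈ $4.4270 each)
Dec 7, sell 131: 131/333 × $1,474.20 → $579.94
After Dec 8: 256 on hand, pool $1,142.66 (≈ $4.4635 each)
Dec 11, sell 138: 138/256 × $1,142.66 → $615.96
Total COGS = $579.94 + $615.96 = $1,195.90
Ending inventory (cost pool remaining) = $526.70

COGS = $1,195.90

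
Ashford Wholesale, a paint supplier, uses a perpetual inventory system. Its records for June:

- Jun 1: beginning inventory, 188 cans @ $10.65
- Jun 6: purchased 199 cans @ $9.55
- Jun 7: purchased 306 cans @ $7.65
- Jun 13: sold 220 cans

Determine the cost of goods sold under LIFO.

COGS = $1,683.00

Jun 13, 220 sold [LIFO — newest first]: 220 @ $7.65 = $1,683.00
Ending inventory: 188 @ $10.65 + 199 @ $9.55 + 86 @ $7.65 = $4,560.55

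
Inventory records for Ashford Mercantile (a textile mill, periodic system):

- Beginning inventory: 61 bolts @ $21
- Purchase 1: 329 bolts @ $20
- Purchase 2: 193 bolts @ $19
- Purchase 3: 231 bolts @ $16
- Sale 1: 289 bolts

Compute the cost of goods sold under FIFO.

Sale 1 (289) [FIFO — oldest first]: 61 @ $21 + 228 @ $20 = $5,841
Ending inventory: 101 @ $20 + 193 @ $19 + 231 @ $16 = $9,383
Check: goods available $15,224 = COGS $5,841 + ending $9,383

COGS = $5,841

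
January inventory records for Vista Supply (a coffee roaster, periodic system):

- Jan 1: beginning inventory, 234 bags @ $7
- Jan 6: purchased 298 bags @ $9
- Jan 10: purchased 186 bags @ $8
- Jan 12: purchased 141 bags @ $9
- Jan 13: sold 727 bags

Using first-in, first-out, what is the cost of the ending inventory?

Ending inventory = $1,188

Jan 13, 727 sold [FIFO — oldest first]: 234 @ $7 + 298 @ $9 + 186 @ $8 + 9 @ $9 = $5,889
Ending inventory: 132 @ $9 = $1,188
Check: goods available $7,077 = COGS $5,889 + ending $1,188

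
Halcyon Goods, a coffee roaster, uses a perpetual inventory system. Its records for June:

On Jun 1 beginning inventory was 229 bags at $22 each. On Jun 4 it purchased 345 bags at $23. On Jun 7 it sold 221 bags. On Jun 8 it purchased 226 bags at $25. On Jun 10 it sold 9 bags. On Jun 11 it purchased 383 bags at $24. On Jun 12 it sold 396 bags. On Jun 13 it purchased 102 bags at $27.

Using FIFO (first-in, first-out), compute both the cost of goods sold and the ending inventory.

COGS = $14,273; ending inventory = $16,296

Jun 7, 221 sold [FIFO — oldest first]: 221 @ $22 = $4,862
Jun 10, 9 sold [FIFO — oldest first]: 8 @ $22 + 1 @ $23 = $199
Jun 12, 396 sold [FIFO — oldest first]: 344 @ $23 + 52 @ $25 = $9,212
Total COGS = $4,862 + $199 + $9,212 = $14,273
Ending inventory: 174 @ $25 + 383 @ $24 + 102 @ $27 = $16,296
Check: goods available $30,569 = COGS $14,273 + ending $16,296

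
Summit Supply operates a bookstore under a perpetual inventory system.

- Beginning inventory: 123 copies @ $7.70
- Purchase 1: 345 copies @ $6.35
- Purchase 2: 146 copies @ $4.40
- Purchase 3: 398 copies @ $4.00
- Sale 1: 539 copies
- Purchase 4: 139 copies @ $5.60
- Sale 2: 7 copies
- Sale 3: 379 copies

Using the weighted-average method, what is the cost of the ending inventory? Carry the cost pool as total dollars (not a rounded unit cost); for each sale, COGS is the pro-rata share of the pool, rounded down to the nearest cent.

After Beginning: 123 on hand, pool $947.10 (≈ $7.7000 each)
After Purchase 1: 468 on hand, pool $3,137.85 (≈ $6.7048 each)
After Purchase 2: 614 on hand, pool $3,780.25 (≈ $6.1568 each)
After Purchase 3: 1012 on hand, pool $5,372.25 (≈ $5.3085 each)
Sale 1, sell 539: 539/1012 × $5,372.25 → $2,861.30
After Purchase 4: 612 on hand, pool $3,289.35 (≈ $5.3748 each)
Sale 2, sell 7: 7/612 × $3,289.35 → $37.62
Sale 3, sell 379: 379/605 × $3,251.73 → $2,037.03
Total COGS = $2,861.30 + $37.62 + $2,037.03 = $4,935.95
Ending inventory (cost pool remaining) = $1,214.70
Check: goods available $6,150.65 = COGS $4,935.95 + ending $1,214.70

Ending inventory = $1,214.70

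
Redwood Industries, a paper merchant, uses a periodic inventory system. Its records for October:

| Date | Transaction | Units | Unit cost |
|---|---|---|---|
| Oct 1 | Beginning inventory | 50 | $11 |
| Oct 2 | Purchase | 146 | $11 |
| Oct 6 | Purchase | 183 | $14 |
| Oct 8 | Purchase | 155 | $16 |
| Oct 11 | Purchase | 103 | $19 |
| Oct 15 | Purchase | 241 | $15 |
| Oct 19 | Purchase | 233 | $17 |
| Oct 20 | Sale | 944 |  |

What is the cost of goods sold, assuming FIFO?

Oct 20, 944 sold [FIFO — oldest first]: 50 @ $11 + 146 @ $11 + 183 @ $14 + 155 @ $16 + 103 @ $19 + 241 @ $15 + 66 @ $17 = $13,892
Ending inventory: 167 @ $17 = $2,839

COGS = $13,892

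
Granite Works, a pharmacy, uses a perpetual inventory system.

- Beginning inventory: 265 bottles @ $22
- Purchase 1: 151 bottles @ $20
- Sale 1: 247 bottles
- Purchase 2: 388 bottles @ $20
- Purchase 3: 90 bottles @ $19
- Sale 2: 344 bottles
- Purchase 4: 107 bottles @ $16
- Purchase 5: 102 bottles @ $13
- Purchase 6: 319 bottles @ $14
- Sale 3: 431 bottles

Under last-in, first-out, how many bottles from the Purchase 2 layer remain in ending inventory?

134

Sale 1 (247) [LIFO — newest first]: 151 @ $20 + 96 @ $22 = $5,132
Sale 2 (344) [LIFO — newest first]: 90 @ $19 + 254 @ $20 = $6,790
Sale 3 (431) [LIFO — newest first]: 319 @ $14 + 102 @ $13 + 10 @ $16 = $5,952
Total COGS = $5,132 + $6,790 + $5,952 = $17,874
Ending inventory: 169 @ $22 + 134 @ $20 + 97 @ $16 = $7,950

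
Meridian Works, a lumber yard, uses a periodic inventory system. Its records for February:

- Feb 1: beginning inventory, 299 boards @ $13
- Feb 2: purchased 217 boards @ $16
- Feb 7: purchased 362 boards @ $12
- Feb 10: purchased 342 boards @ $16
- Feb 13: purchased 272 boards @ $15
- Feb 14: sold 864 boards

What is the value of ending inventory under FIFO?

Ending inventory = $9,720

Feb 14, 864 sold [FIFO — oldest first]: 299 @ $13 + 217 @ $16 + 348 @ $12 = $11,535
Ending inventory: 14 @ $12 + 342 @ $16 + 272 @ $15 = $9,720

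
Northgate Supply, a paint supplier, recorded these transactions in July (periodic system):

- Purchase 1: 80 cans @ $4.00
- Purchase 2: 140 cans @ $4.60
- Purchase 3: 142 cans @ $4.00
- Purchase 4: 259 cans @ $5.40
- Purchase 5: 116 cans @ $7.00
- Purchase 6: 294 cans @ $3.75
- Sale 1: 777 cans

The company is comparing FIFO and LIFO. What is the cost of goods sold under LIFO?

COGS = $3,745.10

FIFO COGS: 80 @ $4.00 + 140 @ $4.60 + 142 @ $4.00 + 259 @ $5.40 + 116 @ $7.00 + 40 @ $3.75 = $3,892.60
LIFO COGS: 294 @ $3.75 + 116 @ $7.00 + 259 @ $5.40 + 108 @ $4.00 = $3,745.10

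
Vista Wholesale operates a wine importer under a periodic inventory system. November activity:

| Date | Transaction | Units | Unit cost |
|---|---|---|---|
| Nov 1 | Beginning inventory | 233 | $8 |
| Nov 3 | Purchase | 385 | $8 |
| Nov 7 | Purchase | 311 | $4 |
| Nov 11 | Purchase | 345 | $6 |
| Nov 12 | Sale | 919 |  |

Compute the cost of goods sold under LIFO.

Nov 12, 919 sold [LIFO — newest first]: 345 @ $6 + 311 @ $4 + 263 @ $8 = $5,418
Ending inventory: 233 @ $8 + 122 @ $8 = $2,840

COGS = $5,418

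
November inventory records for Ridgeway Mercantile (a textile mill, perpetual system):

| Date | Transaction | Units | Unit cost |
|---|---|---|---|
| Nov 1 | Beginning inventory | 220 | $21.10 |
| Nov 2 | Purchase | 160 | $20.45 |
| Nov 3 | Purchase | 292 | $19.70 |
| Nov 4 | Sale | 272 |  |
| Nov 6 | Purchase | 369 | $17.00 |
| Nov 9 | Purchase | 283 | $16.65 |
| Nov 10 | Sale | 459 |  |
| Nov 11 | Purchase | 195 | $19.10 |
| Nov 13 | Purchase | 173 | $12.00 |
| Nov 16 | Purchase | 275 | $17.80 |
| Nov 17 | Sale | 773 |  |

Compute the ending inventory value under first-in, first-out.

Nov 4, 272 sold [FIFO — oldest first]: 220 @ $21.10 + 52 @ $20.45 = $5,705.40
Nov 10, 459 sold [FIFO — oldest first]: 108 @ $20.45 + 292 @ $19.70 + 59 @ $17.00 = $8,964.00
Nov 17, 773 sold [FIFO — oldest first]: 310 @ $17.00 + 283 @ $16.65 + 180 @ $19.10 = $13,419.95
Total COGS = $5,705.40 + $8,964.00 + $13,419.95 = $28,089.35
Ending inventory: 15 @ $19.10 + 173 @ $12.00 + 275 @ $17.80 = $7,257.50

Ending inventory = $7,257.50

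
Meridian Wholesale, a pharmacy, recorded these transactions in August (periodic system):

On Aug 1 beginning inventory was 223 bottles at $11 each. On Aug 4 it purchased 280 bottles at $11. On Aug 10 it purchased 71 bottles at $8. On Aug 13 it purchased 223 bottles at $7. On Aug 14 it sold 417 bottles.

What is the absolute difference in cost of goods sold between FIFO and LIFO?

$1,105

FIFO COGS: 223 @ $11 + 194 @ $11 = $4,587
LIFO COGS: 223 @ $7 + 71 @ $8 + 123 @ $11 = $3,482
Difference = |$4,587 − $3,482| = $1,105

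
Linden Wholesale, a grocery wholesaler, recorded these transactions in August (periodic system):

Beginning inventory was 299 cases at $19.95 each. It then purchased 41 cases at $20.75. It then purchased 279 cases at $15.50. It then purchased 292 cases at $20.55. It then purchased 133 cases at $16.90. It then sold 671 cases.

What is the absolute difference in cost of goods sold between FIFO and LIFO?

$147.60

FIFO COGS: 299 @ $19.95 + 41 @ $20.75 + 279 @ $15.50 + 52 @ $20.55 = $12,208.90
LIFO COGS: 133 @ $16.90 + 292 @ $20.55 + 246 @ $15.50 = $12,061.30
Difference = |$12,208.90 − $12,061.30| = $147.60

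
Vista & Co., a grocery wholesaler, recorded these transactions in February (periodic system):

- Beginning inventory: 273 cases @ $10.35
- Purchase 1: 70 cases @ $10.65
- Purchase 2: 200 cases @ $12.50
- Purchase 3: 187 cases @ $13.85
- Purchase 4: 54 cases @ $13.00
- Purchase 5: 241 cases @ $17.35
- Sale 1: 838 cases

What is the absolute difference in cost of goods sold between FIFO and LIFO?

$1,309.00

FIFO COGS: 273 @ $10.35 + 70 @ $10.65 + 200 @ $12.50 + 187 @ $13.85 + 54 @ $13.00 + 54 @ $17.35 = $10,299.90
LIFO COGS: 241 @ $17.35 + 54 @ $13.00 + 187 @ $13.85 + 200 @ $12.50 + 70 @ $10.65 + 86 @ $10.35 = $11,608.90
Difference = |$10,299.90 − $11,608.90| = $1,309.00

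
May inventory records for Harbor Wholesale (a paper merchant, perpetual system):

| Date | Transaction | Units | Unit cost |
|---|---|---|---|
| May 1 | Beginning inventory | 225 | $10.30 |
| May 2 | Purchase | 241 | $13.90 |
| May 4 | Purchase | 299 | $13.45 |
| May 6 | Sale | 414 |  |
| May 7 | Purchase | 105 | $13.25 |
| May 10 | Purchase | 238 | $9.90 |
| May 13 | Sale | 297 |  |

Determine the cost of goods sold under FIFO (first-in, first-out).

COGS = $8,962.65

May 6, 414 sold [FIFO — oldest first]: 225 @ $10.30 + 189 @ $13.90 = $4,944.60
May 13, 297 sold [FIFO — oldest first]: 52 @ $13.90 + 245 @ $13.45 = $4,018.05
Total COGS = $4,944.60 + $4,018.05 = $8,962.65
Ending inventory: 54 @ $13.45 + 105 @ $13.25 + 238 @ $9.90 = $4,473.75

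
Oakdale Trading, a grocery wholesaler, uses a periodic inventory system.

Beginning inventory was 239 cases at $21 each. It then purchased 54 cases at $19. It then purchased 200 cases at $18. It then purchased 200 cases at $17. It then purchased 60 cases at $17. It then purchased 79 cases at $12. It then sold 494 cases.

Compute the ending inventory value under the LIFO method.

Sale 1 (494) [LIFO — newest first]: 79 @ $12 + 60 @ $17 + 200 @ $17 + 155 @ $18 = $8,158
Ending inventory: 239 @ $21 + 54 @ $19 + 45 @ $18 = $6,855

Ending inventory = $6,855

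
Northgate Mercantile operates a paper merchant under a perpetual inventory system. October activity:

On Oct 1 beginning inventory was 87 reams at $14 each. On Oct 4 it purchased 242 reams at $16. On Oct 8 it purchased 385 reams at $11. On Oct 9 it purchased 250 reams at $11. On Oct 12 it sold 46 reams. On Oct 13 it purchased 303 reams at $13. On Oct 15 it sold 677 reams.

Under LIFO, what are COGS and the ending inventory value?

Oct 12, 46 sold [LIFO — newest first]: 46 @ $11 = $506
Oct 15, 677 sold [LIFO — newest first]: 303 @ $13 + 204 @ $11 + 170 @ $11 = $8,053
Total COGS = $506 + $8,053 = $8,559
Ending inventory: 87 @ $14 + 242 @ $16 + 215 @ $11 = $7,455
Check: goods available $16,014 = COGS $8,559 + ending $7,455

COGS = $8,559; ending inventory = $7,455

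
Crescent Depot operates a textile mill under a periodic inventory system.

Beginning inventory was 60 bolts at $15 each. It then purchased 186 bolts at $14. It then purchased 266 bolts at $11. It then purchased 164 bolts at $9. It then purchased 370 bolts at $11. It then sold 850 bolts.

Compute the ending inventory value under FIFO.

Sale 1 (850) [FIFO — oldest first]: 60 @ $15 + 186 @ $14 + 266 @ $11 + 164 @ $9 + 174 @ $11 = $9,820
Ending inventory: 196 @ $11 = $2,156
Check: goods available $11,976 = COGS $9,820 + ending $2,156

Ending inventory = $2,156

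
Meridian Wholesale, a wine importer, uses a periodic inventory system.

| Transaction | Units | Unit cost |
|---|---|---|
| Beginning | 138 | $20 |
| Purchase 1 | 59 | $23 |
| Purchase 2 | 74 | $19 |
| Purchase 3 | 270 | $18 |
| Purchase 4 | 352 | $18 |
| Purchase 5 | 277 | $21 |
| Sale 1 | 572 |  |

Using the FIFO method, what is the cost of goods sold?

COGS = $10,941

Sale 1 (572) [FIFO — oldest first]: 138 @ $20 + 59 @ $23 + 74 @ $19 + 270 @ $18 + 31 @ $18 = $10,941
Ending inventory: 321 @ $18 + 277 @ $21 = $11,595
Check: goods available $22,536 = COGS $10,941 + ending $11,595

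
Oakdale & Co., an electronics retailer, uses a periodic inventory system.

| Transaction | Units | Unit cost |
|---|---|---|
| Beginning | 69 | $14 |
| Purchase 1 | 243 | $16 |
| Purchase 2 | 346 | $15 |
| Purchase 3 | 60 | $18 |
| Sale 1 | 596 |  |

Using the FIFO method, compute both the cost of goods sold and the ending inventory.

COGS = $9,114; ending inventory = $2,010

Sale 1 (596) [FIFO — oldest first]: 69 @ $14 + 243 @ $16 + 284 @ $15 = $9,114
Ending inventory: 62 @ $15 + 60 @ $18 = $2,010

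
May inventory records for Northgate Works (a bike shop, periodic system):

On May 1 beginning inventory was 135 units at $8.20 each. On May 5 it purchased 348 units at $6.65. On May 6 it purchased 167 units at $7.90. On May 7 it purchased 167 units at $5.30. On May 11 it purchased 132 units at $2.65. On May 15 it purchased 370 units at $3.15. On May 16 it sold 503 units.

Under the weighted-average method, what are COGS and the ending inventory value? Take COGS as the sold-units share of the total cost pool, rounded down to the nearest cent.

COGS = $2,723.17; ending inventory = $4,417.73

May 16, sell 503: 503/1319 × $7,140.90 → $2,723.17
Ending inventory (cost pool remaining) = $4,417.73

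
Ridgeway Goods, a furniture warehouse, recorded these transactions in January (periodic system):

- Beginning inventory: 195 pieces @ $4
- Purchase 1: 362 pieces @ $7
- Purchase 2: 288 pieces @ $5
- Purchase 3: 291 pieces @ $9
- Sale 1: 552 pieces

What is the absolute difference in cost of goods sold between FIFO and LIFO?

$645

FIFO COGS: 195 @ $4 + 357 @ $7 = $3,279
LIFO COGS: 291 @ $9 + 261 @ $5 = $3,924
Difference = |$3,279 − $3,924| = $645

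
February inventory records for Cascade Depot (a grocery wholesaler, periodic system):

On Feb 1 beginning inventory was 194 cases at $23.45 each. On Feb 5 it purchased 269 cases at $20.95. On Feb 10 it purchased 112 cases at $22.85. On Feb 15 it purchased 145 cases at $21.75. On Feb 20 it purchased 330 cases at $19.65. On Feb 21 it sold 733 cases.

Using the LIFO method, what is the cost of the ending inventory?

Feb 21, 733 sold [LIFO — newest first]: 330 @ $19.65 + 145 @ $21.75 + 112 @ $22.85 + 146 @ $20.95 = $15,256.15
Ending inventory: 194 @ $23.45 + 123 @ $20.95 = $7,126.15
Check: goods available $22,382.30 = COGS $15,256.15 + ending $7,126.15

Ending inventory = $7,126.15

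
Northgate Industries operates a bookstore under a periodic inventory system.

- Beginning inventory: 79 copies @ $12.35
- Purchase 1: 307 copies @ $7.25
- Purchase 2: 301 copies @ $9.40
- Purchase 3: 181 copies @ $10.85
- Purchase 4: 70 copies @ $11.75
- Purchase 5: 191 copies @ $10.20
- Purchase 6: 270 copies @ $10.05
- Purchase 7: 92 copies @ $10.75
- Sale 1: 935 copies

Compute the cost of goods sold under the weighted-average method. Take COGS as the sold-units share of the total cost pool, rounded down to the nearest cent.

COGS = $9,072.72

Sale 1, sell 935: 935/1491 × $14,467.85 → $9,072.72
Ending inventory (cost pool remaining) = $5,395.13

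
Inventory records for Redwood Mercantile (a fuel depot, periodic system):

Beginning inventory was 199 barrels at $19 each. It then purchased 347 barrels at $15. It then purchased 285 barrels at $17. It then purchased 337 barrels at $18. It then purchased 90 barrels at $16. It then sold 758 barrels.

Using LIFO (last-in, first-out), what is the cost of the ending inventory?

Sale 1 (758) [LIFO — newest first]: 90 @ $16 + 337 @ $18 + 285 @ $17 + 46 @ $15 = $13,041
Ending inventory: 199 @ $19 + 301 @ $15 = $8,296

Ending inventory = $8,296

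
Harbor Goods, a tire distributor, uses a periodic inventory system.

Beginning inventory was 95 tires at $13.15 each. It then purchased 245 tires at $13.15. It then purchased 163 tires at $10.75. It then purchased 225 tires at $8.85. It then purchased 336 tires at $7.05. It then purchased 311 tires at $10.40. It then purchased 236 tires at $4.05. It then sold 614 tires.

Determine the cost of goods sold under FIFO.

Sale 1 (614) [FIFO — oldest first]: 95 @ $13.15 + 245 @ $13.15 + 163 @ $10.75 + 111 @ $8.85 = $7,205.60
Ending inventory: 114 @ $8.85 + 336 @ $7.05 + 311 @ $10.40 + 236 @ $4.05 = $7,567.90

COGS = $7,205.60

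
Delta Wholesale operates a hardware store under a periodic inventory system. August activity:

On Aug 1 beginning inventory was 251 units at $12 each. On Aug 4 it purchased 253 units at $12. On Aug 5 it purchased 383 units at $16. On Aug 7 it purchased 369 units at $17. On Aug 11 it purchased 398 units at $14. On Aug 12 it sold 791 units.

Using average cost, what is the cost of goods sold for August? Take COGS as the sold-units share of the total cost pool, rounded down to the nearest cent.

COGS = $11,487.67

Aug 12, sell 791: 791/1654 × $24,021.00 → $11,487.67
Ending inventory (cost pool remaining) = $12,533.33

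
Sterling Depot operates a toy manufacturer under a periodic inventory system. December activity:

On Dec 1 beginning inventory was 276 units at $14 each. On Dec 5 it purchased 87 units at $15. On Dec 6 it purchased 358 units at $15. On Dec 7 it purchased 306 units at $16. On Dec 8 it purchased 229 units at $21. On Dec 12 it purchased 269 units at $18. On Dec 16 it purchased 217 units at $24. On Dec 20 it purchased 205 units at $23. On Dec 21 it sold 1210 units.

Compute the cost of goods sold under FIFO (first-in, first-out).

Dec 21, 1210 sold [FIFO — oldest first]: 276 @ $14 + 87 @ $15 + 358 @ $15 + 306 @ $16 + 183 @ $21 = $19,278
Ending inventory: 46 @ $21 + 269 @ $18 + 217 @ $24 + 205 @ $23 = $15,731

COGS = $19,278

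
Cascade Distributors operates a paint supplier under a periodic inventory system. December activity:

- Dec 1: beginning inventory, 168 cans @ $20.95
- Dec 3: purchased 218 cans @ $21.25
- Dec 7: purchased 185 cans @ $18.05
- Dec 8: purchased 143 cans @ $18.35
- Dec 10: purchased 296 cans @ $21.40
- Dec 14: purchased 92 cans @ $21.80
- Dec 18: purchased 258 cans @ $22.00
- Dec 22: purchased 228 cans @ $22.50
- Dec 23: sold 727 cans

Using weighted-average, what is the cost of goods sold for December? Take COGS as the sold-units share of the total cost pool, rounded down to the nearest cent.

Dec 23, sell 727: 727/1588 × $33,261.40 → $15,227.35
Ending inventory (cost pool remaining) = $18,034.05
Check: goods available $33,261.40 = COGS $15,227.35 + ending $18,034.05

COGS = $15,227.35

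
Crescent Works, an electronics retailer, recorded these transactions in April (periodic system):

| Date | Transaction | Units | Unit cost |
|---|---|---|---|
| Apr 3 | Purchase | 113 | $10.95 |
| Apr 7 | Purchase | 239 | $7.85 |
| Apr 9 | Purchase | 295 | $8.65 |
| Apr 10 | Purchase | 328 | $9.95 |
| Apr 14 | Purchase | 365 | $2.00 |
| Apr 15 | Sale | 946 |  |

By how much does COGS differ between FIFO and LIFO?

FIFO COGS: 113 @ $10.95 + 239 @ $7.85 + 295 @ $8.65 + 299 @ $9.95 = $8,640.30
LIFO COGS: 365 @ $2.00 + 328 @ $9.95 + 253 @ $8.65 = $6,182.05
Difference = |$8,640.30 − $6,182.05| = $2,458.25

$2,458.25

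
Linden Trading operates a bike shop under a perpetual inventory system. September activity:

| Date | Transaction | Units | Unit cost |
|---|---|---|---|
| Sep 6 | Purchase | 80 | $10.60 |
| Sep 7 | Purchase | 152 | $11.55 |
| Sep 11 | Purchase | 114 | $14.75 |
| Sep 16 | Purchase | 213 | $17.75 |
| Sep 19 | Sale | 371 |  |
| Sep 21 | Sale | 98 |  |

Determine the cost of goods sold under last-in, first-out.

Sep 19, 371 sold [LIFO — newest first]: 213 @ $17.75 + 114 @ $14.75 + 44 @ $11.55 = $5,970.45
Sep 21, 98 sold [LIFO — newest first]: 98 @ $11.55 = $1,131.90
Total COGS = $5,970.45 + $1,131.90 = $7,102.35
Ending inventory: 80 @ $10.60 + 10 @ $11.55 = $963.50

COGS = $7,102.35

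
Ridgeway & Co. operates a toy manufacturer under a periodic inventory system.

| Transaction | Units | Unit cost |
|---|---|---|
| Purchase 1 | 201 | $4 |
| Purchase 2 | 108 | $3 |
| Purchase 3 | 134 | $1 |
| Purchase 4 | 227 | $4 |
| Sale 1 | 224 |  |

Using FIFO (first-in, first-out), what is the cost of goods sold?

Sale 1 (224) [FIFO — oldest first]: 201 @ $4 + 23 @ $3 = $873
Ending inventory: 85 @ $3 + 134 @ $1 + 227 @ $4 = $1,297
Check: goods available $2,170 = COGS $873 + ending $1,297

COGS = $873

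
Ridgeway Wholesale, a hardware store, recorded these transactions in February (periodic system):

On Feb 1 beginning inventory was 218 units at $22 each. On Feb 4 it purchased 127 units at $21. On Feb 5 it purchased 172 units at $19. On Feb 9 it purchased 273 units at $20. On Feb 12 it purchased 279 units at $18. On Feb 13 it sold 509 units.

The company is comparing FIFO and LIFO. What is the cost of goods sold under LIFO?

FIFO COGS: 218 @ $22 + 127 @ $21 + 164 @ $19 = $10,579
LIFO COGS: 279 @ $18 + 230 @ $20 = $9,622

COGS = $9,622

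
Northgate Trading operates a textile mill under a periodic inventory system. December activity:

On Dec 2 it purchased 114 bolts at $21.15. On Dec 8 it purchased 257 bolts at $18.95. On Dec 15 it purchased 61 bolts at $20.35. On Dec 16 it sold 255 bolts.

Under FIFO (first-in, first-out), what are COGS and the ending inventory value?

COGS = $5,083.05; ending inventory = $3,439.55

Dec 16, 255 sold [FIFO — oldest first]: 114 @ $21.15 + 141 @ $18.95 = $5,083.05
Ending inventory: 116 @ $18.95 + 61 @ $20.35 = $3,439.55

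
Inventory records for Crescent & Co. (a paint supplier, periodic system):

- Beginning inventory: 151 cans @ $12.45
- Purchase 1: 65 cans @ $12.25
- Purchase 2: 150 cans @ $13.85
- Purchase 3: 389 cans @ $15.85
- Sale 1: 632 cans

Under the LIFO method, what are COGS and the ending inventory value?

Sale 1 (632) [LIFO — newest first]: 389 @ $15.85 + 150 @ $13.85 + 65 @ $12.25 + 28 @ $12.45 = $9,388.00
Ending inventory: 123 @ $12.45 = $1,531.35
Check: goods available $10,919.35 = COGS $9,388.00 + ending $1,531.35

COGS = $9,388.00; ending inventory = $1,531.35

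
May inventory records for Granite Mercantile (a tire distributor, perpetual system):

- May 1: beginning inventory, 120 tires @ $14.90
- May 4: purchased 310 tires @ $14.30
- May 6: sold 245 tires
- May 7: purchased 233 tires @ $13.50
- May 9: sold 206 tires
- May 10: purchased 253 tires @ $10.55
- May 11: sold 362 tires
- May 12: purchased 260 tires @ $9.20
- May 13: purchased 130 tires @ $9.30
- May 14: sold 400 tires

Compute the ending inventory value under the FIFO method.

May 6, 245 sold [FIFO — oldest first]: 120 @ $14.90 + 125 @ $14.30 = $3,575.50
May 9, 206 sold [FIFO — oldest first]: 185 @ $14.30 + 21 @ $13.50 = $2,929.00
May 11, 362 sold [FIFO — oldest first]: 212 @ $13.50 + 150 @ $10.55 = $4,444.50
May 14, 400 sold [FIFO — oldest first]: 103 @ $10.55 + 260 @ $9.20 + 37 @ $9.30 = $3,822.75
Total COGS = $3,575.50 + $2,929.00 + $4,444.50 + $3,822.75 = $14,771.75
Ending inventory: 93 @ $9.30 = $864.90
Check: goods available $15,636.65 = COGS $14,771.75 + ending $864.90

Ending inventory = $864.90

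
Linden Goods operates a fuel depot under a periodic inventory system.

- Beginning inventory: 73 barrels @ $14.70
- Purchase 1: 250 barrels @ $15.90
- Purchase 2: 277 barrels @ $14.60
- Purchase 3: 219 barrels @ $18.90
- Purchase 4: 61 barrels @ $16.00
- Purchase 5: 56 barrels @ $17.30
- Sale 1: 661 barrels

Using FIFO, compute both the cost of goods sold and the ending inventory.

Sale 1 (661) [FIFO — oldest first]: 73 @ $14.70 + 250 @ $15.90 + 277 @ $14.60 + 61 @ $18.90 = $10,245.20
Ending inventory: 158 @ $18.90 + 61 @ $16.00 + 56 @ $17.30 = $4,931.00

COGS = $10,245.20; ending inventory = $4,931.00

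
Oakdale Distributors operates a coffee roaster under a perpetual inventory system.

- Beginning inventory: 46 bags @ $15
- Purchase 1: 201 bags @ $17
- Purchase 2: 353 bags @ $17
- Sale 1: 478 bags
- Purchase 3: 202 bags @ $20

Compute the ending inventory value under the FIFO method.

Sale 1 (478) [FIFO — oldest first]: 46 @ $15 + 201 @ $17 + 231 @ $17 = $8,034
Ending inventory: 122 @ $17 + 202 @ $20 = $6,114

Ending inventory = $6,114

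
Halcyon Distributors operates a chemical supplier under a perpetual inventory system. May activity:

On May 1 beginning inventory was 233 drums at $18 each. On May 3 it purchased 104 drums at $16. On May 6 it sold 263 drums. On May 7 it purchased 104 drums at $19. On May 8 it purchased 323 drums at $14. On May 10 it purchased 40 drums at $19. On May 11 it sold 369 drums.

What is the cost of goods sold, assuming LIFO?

May 6, 263 sold [LIFO — newest first]: 104 @ $16 + 159 @ $18 = $4,526
May 11, 369 sold [LIFO — newest first]: 40 @ $19 + 323 @ $14 + 6 @ $19 = $5,396
Total COGS = $4,526 + $5,396 = $9,922
Ending inventory: 74 @ $18 + 98 @ $19 = $3,194
Check: goods available $13,116 = COGS $9,922 + ending $3,194

COGS = $9,922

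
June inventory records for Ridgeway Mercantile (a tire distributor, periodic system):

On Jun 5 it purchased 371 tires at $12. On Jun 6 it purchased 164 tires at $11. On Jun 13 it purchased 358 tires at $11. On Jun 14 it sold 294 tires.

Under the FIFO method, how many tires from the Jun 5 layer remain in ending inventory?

77

Jun 14, 294 sold [FIFO — oldest first]: 294 @ $12 = $3,528
Ending inventory: 77 @ $12 + 164 @ $11 + 358 @ $11 = $6,666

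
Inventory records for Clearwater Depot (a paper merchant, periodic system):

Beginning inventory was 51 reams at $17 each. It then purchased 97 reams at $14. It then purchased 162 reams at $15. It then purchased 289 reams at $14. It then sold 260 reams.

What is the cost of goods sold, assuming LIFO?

Sale 1 (260) [LIFO — newest first]: 260 @ $14 = $3,640
Ending inventory: 51 @ $17 + 97 @ $14 + 162 @ $15 + 29 @ $14 = $5,061

COGS = $3,640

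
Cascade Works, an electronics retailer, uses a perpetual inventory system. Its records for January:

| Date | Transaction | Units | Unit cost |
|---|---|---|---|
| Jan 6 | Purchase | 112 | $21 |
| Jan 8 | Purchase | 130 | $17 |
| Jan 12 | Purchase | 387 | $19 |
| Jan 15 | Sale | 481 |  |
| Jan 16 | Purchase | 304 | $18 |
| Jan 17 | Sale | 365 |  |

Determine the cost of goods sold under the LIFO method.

COGS = $15,560

Jan 15, 481 sold [LIFO — newest first]: 387 @ $19 + 94 @ $17 = $8,951
Jan 17, 365 sold [LIFO — newest first]: 304 @ $18 + 36 @ $17 + 25 @ $21 = $6,609
Total COGS = $8,951 + $6,609 = $15,560
Ending inventory: 87 @ $21 = $1,827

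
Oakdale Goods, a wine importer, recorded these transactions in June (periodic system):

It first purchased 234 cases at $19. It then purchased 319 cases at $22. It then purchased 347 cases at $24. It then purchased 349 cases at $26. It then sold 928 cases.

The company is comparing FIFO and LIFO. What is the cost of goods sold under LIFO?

COGS = $22,506

FIFO COGS: 234 @ $19 + 319 @ $22 + 347 @ $24 + 28 @ $26 = $20,520
LIFO COGS: 349 @ $26 + 347 @ $24 + 232 @ $22 = $22,506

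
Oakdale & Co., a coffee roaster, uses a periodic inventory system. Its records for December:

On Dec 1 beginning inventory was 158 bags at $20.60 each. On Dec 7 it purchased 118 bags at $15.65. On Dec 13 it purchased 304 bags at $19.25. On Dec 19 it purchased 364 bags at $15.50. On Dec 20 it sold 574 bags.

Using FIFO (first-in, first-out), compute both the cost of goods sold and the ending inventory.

Dec 20, 574 sold [FIFO — oldest first]: 158 @ $20.60 + 118 @ $15.65 + 298 @ $19.25 = $10,838.00
Ending inventory: 6 @ $19.25 + 364 @ $15.50 = $5,757.50
Check: goods available $16,595.50 = COGS $10,838.00 + ending $5,757.50

COGS = $10,838.00; ending inventory = $5,757.50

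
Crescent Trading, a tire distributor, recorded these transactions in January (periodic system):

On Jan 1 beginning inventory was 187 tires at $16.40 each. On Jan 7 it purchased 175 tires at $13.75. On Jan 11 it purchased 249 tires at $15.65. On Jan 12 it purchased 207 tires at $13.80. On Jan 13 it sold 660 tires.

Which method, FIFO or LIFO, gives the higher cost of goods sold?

FIFO

FIFO COGS: 187 @ $16.40 + 175 @ $13.75 + 249 @ $15.65 + 49 @ $13.80 = $10,046.10
LIFO COGS: 207 @ $13.80 + 249 @ $15.65 + 175 @ $13.75 + 29 @ $16.40 = $9,635.30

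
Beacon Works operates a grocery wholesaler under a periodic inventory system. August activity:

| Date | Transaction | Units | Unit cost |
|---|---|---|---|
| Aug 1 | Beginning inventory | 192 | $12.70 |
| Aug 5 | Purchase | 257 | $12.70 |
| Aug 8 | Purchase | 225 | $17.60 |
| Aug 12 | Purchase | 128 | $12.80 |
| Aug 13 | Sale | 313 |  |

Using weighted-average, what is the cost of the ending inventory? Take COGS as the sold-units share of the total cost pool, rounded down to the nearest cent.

Aug 13, sell 313: 313/802 × $11,300.70 → $4,410.37
Ending inventory (cost pool remaining) = $6,890.33

Ending inventory = $6,890.33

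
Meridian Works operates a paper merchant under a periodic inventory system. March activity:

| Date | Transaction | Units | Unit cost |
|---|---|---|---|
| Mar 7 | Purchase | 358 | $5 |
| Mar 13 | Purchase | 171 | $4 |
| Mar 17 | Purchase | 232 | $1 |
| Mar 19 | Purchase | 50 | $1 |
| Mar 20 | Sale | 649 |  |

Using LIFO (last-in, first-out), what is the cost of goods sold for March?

COGS = $1,946

Mar 20, 649 sold [LIFO — newest first]: 50 @ $1 + 232 @ $1 + 171 @ $4 + 196 @ $5 = $1,946
Ending inventory: 162 @ $5 = $810
Check: goods available $2,756 = COGS $1,946 + ending $810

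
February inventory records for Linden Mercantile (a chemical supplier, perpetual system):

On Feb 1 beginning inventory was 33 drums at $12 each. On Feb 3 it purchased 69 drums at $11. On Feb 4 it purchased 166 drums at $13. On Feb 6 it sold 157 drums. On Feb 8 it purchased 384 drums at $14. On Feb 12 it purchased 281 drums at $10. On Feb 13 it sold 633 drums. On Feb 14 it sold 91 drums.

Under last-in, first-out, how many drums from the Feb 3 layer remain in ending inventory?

Feb 6, 157 sold [LIFO — newest first]: 157 @ $13 = $2,041
Feb 13, 633 sold [LIFO — newest first]: 281 @ $10 + 352 @ $14 = $7,738
Feb 14, 91 sold [LIFO — newest first]: 32 @ $14 + 9 @ $13 + 50 @ $11 = $1,115
Total COGS = $2,041 + $7,738 + $1,115 = $10,894
Ending inventory: 33 @ $12 + 19 @ $11 = $605
Check: goods available $11,499 = COGS $10,894 + ending $605

19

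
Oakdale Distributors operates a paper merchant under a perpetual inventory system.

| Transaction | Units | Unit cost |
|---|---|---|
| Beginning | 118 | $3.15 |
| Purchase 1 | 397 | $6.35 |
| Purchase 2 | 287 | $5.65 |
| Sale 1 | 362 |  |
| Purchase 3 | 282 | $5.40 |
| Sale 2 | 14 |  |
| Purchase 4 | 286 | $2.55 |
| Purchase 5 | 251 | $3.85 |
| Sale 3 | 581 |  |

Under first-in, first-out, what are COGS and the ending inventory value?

COGS = $5,351.20; ending inventory = $2,381.45

Sale 1 (362) [FIFO — oldest first]: 118 @ $3.15 + 244 @ $6.35 = $1,921.10
Sale 2 (14) [FIFO — oldest first]: 14 @ $6.35 = $88.90
Sale 3 (581) [FIFO — oldest first]: 139 @ $6.35 + 287 @ $5.65 + 155 @ $5.40 = $3,341.20
Total COGS = $1,921.10 + $88.90 + $3,341.20 = $5,351.20
Ending inventory: 127 @ $5.40 + 286 @ $2.55 + 251 @ $3.85 = $2,381.45
Check: goods available $7,732.65 = COGS $5,351.20 + ending $2,381.45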